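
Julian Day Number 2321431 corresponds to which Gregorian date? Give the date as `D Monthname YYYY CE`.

JDN 2451545 is 1 Jan 2000; 2321431 is −130114 days from there.

5 October 1643 CE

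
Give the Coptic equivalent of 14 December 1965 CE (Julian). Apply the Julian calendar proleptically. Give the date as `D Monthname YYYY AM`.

18 Koiak 1682 AM

The source date corresponds to 27 December 1965 in the Gregorian calendar (JDN 2439122).
That day falls on 18 Koiak 1682 AM in the Coptic calendar.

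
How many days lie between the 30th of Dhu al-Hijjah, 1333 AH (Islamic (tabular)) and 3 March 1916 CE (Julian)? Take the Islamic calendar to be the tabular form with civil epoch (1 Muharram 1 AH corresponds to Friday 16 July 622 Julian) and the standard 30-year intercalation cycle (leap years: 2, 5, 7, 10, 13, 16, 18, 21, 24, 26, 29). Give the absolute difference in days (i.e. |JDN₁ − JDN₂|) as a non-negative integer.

129

First date → JDN 2420810; second date → JDN 2420939.
The interval is |2420810 − 2420939| = 129 days.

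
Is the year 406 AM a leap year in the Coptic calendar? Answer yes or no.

406 mod 4 = 2; in the Coptic calendar a year is leap when year mod 4 = 3, so it is a common year.

no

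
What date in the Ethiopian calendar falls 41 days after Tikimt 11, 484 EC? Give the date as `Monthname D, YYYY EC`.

Hidar 22, 484 EC

JDN of Tikimt 11, 484 EC = 1900677.
1900677 + 41 = 1900718.
JDN 1900718 in the Ethiopian calendar is Hidar 22, 484 EC.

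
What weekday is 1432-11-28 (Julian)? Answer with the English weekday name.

Friday

This is JDN 2244428 (7 December 1432 Gregorian).
Since JDN mod 7 = 4 (0 = Monday), the day is Friday.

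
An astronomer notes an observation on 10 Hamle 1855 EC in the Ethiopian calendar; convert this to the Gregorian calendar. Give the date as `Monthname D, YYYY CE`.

July 16, 1863 CE

Both dates share Julian Day Number 2401703; in the Gregorian calendar that is 16 July 1863 CE.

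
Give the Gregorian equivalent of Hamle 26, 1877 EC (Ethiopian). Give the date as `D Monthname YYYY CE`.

1 August 1885 CE

Both dates share Julian Day Number 2409755; in the Gregorian calendar that is 1 August 1885 CE.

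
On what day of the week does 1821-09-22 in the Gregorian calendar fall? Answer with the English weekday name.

JDN 2386431 mod 7 = 5, and JDN 0 was a Monday, so this is a Saturday.

Saturday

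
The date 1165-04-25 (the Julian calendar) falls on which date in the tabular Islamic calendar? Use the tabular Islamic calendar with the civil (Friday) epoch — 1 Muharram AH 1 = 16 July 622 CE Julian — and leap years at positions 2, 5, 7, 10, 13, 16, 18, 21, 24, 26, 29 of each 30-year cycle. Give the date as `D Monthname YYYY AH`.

The source date corresponds to 2 May 1165 in the proleptic Gregorian calendar (JDN 2146689).
That day falls on 11 Jumada al-Thani 560 AH in the tabular Islamic calendar.

11 Jumada al-Thani 560 AH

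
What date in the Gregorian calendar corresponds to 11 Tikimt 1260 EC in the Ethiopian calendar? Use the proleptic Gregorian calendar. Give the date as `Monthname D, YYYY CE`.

October 16, 1267 CE

Both dates share Julian Day Number 2184111; in the Gregorian calendar that is 16 October 1267 CE.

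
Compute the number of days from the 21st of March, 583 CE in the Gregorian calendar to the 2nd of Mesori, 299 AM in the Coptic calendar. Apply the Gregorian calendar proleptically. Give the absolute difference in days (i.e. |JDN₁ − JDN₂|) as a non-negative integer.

JDN of the first date = 1934076.
JDN of the second date = 1934205.
|1934205 − 1934076| = 129.

129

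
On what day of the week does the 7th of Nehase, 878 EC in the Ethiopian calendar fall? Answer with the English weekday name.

Sunday

Equivalently 4 August 886 Gregorian, JDN 2044881.
JDN 2044881 mod 7 = 6, and JDN 0 was a Monday, so this is a Sunday.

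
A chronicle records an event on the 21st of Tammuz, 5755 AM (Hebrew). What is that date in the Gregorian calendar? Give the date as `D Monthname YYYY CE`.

Julian Day Number of the source date = 2449918.
Converting JDN 2449918 to the Gregorian calendar gives 19 July 1995 CE.

19 July 1995 CE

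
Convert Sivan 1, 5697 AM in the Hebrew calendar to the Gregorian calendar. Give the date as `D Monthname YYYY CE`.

Both dates share Julian Day Number 2428665; in the Gregorian calendar that is 11 May 1937 CE.

11 May 1937 CE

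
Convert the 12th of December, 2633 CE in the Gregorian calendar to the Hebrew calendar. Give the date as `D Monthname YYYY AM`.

Julian Day Number of the source date = 2683089.
Converting JDN 2683089 to the Hebrew calendar gives 19 Kislev 6394 AM.

19 Kislev 6394 AM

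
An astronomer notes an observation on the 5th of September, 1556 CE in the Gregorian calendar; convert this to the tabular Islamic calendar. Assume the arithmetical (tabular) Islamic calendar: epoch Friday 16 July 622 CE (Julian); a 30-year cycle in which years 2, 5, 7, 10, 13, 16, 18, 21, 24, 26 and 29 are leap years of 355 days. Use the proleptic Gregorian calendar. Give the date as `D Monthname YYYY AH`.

19 Shawwal 963 AH

Both dates share Julian Day Number 2289625; in the tabular Islamic calendar that is 19 Shawwal 963 AH.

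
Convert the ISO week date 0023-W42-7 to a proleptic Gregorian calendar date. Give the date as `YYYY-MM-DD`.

ISO week 1 of 23 is the week containing the first Thursday of 23.
Week 42, day 7 (Sunday) lands on 0023-10-22.

0023-10-22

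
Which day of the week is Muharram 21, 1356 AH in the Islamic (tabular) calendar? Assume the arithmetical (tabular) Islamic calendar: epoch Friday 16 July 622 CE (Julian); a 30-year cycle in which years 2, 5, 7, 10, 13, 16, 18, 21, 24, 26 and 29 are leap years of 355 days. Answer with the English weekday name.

Saturday

Equivalently 3 April 1937 Gregorian, JDN 2428627.
Since JDN mod 7 = 5 (0 = Monday), the day is Saturday.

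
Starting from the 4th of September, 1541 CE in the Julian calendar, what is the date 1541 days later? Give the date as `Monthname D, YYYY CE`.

JDN of the 4th of September, 1541 CE = 2284155.
2284155 + 1541 = 2285696.
JDN 2285696 in the Julian calendar is November 23, 1545 CE.

November 23, 1545 CE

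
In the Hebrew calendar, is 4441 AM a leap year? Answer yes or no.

Hebrew year 4441 is year 14 of its 19-year Metonic cycle; leap years are at positions 3, 6, 8, 11, 14, 17, 19, so it is a leap year (13 months).

yes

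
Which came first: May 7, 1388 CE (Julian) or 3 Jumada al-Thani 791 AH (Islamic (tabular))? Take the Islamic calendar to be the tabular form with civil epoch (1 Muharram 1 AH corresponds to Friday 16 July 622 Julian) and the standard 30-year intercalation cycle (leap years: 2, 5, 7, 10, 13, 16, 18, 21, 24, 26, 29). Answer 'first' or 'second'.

First date → JDN 2228152; second date → JDN 2228540.
JDN 2228152 < JDN 2228540, so the first date is earlier.

first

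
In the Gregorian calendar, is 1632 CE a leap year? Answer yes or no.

1632 is divisible by 4 and not by 100, so it is a leap year.

yes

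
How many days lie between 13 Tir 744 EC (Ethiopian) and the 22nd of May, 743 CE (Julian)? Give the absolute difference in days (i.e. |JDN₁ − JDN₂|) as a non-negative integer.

3154

First date → JDN 1995734; second date → JDN 1992580.
The interval is |1995734 − 1992580| = 3154 days.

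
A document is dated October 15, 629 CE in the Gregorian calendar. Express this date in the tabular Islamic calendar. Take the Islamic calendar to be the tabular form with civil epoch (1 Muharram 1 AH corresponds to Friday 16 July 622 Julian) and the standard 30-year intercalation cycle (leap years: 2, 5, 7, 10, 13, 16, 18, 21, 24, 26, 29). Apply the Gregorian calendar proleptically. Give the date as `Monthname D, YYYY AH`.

Jumada al-Thani 17, 8 AH

Julian Day Number of the source date = 1951085.
Converting JDN 1951085 to the tabular Islamic calendar gives 17 Jumada al-Thani 8 AH.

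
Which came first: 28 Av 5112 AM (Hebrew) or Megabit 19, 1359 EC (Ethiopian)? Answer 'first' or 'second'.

Converting both to JDN: 2215097 vs 2220428; the smaller is the first.

first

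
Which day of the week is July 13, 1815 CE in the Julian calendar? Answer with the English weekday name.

This is JDN 2384180 (25 July 1815 Gregorian).
Since JDN mod 7 = 1 (0 = Monday), the day is Tuesday.

Tuesday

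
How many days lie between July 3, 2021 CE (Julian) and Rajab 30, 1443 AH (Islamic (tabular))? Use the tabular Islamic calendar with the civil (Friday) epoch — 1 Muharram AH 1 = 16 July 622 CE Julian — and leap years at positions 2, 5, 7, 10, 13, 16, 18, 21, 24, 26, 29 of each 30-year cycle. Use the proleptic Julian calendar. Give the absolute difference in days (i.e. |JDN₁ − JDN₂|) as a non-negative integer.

231

First date → JDN 2459412; second date → JDN 2459643.
The interval is |2459412 − 2459643| = 231 days.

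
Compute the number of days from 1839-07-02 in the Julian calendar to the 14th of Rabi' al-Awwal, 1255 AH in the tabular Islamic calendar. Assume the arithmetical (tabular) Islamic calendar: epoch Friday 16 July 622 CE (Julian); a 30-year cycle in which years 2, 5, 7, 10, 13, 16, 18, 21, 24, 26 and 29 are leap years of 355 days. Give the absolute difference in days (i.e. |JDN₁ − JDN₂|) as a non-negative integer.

First date → JDN 2392935; second date → JDN 2392888.
The interval is |2392935 − 2392888| = 47 days.

47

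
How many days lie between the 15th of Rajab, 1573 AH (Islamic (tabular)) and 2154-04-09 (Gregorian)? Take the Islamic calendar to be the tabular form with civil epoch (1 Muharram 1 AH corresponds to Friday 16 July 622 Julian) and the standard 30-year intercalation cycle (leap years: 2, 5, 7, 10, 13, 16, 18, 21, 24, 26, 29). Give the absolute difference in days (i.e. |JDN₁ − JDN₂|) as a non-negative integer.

JDN of the first date = 2505695.
JDN of the second date = 2507891.
|2507891 − 2505695| = 2196.

2196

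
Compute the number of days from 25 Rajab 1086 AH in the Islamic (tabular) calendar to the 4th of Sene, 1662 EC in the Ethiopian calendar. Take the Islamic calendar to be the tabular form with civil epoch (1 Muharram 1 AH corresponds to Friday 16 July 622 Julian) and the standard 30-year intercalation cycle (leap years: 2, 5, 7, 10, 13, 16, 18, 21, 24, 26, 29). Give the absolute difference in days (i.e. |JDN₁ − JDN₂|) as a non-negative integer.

1955

JDN of the first date = 2333129.
JDN of the second date = 2331174.
|2331174 − 2333129| = 1955.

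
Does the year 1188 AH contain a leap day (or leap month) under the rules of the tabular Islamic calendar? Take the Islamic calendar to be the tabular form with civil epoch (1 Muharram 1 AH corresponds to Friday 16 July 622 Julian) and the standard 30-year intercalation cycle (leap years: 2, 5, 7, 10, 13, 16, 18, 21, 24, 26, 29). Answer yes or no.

yes

Year 1188 AH is year 18 of its 30-year cycle; leap positions are 2, 5, 7, 10, 13, 16, 18, 21, 24, 26, 29, so it is a leap year (355 days).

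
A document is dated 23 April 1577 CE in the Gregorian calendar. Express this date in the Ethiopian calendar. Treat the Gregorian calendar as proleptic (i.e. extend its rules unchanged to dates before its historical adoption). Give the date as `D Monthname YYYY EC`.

18 Miyazya 1569 EC

Julian Day Number of the source date = 2297160.
Converting JDN 2297160 to the Ethiopian calendar gives 18 Miyazya 1569 EC.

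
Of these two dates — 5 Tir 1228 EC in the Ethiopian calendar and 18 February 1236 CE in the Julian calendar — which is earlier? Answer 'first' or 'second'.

The two dates have Julian Day Numbers 2172507 and 2172555 respectively.
Since 2172507 < 2172555, the first date comes first.

first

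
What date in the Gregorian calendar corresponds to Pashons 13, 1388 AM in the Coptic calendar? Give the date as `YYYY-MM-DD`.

Julian Day Number of the source date = 2331884.
Converting JDN 2331884 to the Gregorian calendar gives 18 May 1672 CE.

1672-05-18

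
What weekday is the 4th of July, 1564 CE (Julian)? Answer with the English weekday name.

Equivalently 14 July 1564 Gregorian, JDN 2292494.
Since JDN mod 7 = 1 (0 = Monday), the day is Tuesday.

Tuesday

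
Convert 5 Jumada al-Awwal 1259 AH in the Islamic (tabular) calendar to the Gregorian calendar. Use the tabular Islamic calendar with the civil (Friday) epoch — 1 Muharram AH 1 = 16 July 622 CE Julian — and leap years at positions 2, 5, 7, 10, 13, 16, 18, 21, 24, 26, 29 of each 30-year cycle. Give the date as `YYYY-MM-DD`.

1843-06-03

Both dates share Julian Day Number 2394355; in the Gregorian calendar that is 3 June 1843 CE.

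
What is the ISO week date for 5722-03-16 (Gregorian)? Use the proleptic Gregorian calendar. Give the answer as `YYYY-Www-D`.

5722-W12-1

The weekday is Monday (ISO weekday 1).
That Monday belongs to ISO week 12 of ISO year 5722.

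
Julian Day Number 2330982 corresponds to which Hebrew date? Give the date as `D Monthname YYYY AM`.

5 Kislev 5430 AM

The Gregorian equivalent of JDN 2330982 is 28 November 1669.
In the Hebrew calendar that day is 5 Kislev 5430 AM.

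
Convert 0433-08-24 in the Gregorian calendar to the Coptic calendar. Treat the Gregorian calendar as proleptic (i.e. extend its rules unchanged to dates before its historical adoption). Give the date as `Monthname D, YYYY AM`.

Mesori 30, 149 AM

Both dates share Julian Day Number 1879446; in the Coptic calendar that is 30 Mesori 149 AM.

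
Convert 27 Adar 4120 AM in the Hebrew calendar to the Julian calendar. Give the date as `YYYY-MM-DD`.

0360-03-01

Both dates share Julian Day Number 1852608; in the Julian calendar that is 1 March 360 CE.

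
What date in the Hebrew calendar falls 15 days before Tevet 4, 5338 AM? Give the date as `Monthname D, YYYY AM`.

JDN of Tevet 4, 5338 AM = 2297405.
2297405 − 15 = 2297390.
JDN 2297390 in the Hebrew calendar is Kislev 19, 5338 AM.

Kislev 19, 5338 AM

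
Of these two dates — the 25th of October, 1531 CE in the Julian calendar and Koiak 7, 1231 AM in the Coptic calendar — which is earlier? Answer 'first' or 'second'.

Converting both to JDN: 2280553 vs 2274383; the smaller is the second.

second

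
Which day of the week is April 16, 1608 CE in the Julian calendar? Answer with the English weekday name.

Saturday

In the Gregorian calendar this is 26 April 1608 (JDN 2308486).
2308486 ≡ 5 (mod 7); counting from Monday = 0 gives Saturday.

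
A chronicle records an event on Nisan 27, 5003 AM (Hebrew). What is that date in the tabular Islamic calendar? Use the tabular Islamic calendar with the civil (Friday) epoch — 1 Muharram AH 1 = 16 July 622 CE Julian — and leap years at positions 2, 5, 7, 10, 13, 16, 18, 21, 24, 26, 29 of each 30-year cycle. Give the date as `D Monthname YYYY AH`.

27 Shawwal 640 AH

The source date corresponds to 26 April 1243 in the proleptic Gregorian calendar (JDN 2175172).
That day falls on 27 Shawwal 640 AH in the tabular Islamic calendar.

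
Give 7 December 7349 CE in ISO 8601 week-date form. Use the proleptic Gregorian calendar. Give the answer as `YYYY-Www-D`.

7349-W49-7

The weekday is Sunday (ISO weekday 7).
That Sunday belongs to ISO week 49 of ISO year 7349.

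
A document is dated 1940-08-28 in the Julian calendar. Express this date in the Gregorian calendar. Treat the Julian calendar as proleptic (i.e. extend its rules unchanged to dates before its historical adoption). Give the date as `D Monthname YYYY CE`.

10 September 1940 CE

For dates in this range the Gregorian date is 13 days ahead of the Julian.
28 August 1940 Julian + 13 days → 10 September 1940 Gregorian.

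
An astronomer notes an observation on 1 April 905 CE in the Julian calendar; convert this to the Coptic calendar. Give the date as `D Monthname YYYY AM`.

6 Parmouti 621 AM

Julian Day Number of the source date = 2051700.
Converting JDN 2051700 to the Coptic calendar gives 6 Parmouti 621 AM.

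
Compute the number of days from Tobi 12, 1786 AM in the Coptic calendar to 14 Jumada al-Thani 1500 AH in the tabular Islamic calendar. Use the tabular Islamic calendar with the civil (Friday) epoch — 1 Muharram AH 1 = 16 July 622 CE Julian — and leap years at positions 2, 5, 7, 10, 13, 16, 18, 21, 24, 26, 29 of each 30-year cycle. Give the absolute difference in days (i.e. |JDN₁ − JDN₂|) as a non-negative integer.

2665

JDN of the first date = 2477132.
JDN of the second date = 2479797.
|2479797 − 2477132| = 2665.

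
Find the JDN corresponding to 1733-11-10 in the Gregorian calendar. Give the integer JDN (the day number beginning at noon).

2354339

JDN 2299161 is 15 October 1582 CE (Gregorian); the target day is +55178 days from there, so JDN = 2354339.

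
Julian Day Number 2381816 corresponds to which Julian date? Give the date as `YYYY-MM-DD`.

JDN 2381816 is 2 February 1809 in the Gregorian calendar.
In the Julian calendar that day is 1809-01-21.

1809-01-21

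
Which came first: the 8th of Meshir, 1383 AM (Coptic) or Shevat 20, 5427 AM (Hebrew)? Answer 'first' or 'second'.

First date → JDN 2329962; second date → JDN 2329964.
JDN 2329962 < JDN 2329964, so the first date is earlier.

first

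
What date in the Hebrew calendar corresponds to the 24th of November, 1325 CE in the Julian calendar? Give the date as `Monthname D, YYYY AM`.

Both dates share Julian Day Number 2205342; in the Hebrew calendar that is 17 Kislev 5086 AM.

Kislev 17, 5086 AM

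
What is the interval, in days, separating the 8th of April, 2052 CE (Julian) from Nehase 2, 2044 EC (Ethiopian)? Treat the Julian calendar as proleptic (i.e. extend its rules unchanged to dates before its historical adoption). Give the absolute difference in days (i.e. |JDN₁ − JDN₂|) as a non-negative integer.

109

First date → JDN 2470649; second date → JDN 2470758.
The interval is |2470649 − 2470758| = 109 days.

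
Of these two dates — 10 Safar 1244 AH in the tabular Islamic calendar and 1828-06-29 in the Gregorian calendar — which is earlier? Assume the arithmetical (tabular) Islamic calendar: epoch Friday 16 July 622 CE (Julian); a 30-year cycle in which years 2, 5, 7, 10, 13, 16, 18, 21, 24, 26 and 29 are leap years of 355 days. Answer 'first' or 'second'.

The two dates have Julian Day Numbers 2388957 and 2388903 respectively.
Since 2388903 < 2388957, the second date comes first.

second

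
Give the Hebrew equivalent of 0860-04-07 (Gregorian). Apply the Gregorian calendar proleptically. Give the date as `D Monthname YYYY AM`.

Both dates share Julian Day Number 2035266; in the Hebrew calendar that is 9 Nisan 4620 AM.

9 Nisan 4620 AM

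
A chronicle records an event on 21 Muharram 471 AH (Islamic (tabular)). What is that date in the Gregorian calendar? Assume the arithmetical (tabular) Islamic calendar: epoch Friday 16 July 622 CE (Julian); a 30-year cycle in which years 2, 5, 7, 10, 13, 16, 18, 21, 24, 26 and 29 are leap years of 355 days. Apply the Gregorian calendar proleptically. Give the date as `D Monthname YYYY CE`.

9 August 1078 CE

Both dates share Julian Day Number 2115012; in the Gregorian calendar that is 9 August 1078 CE.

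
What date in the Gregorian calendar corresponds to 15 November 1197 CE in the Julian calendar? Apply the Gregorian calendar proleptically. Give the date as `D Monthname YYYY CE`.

At this point the Julian calendar is 7 days behind the Gregorian.
15 November 1197 Julian + 7 days → 22 November 1197 Gregorian.

22 November 1197 CE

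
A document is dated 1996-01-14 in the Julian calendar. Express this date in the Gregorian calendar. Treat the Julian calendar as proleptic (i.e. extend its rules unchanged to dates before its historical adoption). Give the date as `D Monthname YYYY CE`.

The Julian–Gregorian offset here is 13 days (Julian trailing).
14 January 1996 Julian + 13 days → 27 January 1996 Gregorian.

27 January 1996 CE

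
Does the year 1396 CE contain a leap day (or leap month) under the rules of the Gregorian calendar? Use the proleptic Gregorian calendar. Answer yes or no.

1396 is divisible by 4 and not by 100, so it is a leap year.

yes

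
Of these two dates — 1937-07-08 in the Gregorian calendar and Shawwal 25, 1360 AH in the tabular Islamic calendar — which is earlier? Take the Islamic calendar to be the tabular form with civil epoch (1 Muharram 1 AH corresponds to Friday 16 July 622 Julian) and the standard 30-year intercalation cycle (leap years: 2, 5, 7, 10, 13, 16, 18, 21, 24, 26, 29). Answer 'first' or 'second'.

first

Converting both to JDN: 2428723 vs 2430314; the smaller is the first.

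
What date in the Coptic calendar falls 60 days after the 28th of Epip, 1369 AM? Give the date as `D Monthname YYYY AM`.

Counting 60 days forward from JDN 2325019 reaches JDN 2325079, which is 23 Thout 1370 AM.

23 Thout 1370 AM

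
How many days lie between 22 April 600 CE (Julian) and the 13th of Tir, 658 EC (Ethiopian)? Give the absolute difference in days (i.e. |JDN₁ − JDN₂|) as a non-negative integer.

24002

JDN of the first date = 1940320.
JDN of the second date = 1964322.
|1964322 − 1940320| = 24002.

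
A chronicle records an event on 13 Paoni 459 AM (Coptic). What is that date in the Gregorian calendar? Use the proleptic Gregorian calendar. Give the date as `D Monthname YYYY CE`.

11 June 743 CE

Both dates share Julian Day Number 1992596; in the Gregorian calendar that is 11 June 743 CE.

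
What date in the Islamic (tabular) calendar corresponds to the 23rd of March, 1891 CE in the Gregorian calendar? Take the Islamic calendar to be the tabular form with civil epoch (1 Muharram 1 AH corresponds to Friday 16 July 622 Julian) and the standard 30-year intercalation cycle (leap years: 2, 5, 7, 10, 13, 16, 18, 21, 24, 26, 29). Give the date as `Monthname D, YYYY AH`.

Julian Day Number of the source date = 2411815.
Converting JDN 2411815 to the tabular Islamic calendar gives 12 Sha'ban 1308 AH.

Sha'ban 12, 1308 AH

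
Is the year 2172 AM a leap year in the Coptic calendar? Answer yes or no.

2172 mod 4 = 0; in the Coptic calendar a year is leap when year mod 4 = 3, so it is a common year.

no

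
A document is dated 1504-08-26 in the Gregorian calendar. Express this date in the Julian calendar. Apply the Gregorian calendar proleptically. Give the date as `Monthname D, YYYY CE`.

August 16, 1504 CE

At this point the Julian calendar is 10 days behind the Gregorian.
26 August 1504 Gregorian − 10 days → 16 August 1504 Julian.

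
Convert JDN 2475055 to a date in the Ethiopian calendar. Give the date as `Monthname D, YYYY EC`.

Ginbot 6, 2056 EC

JDN 2475055 is 14 May 2064 in the Gregorian calendar.
In the Ethiopian calendar that day is Ginbot 6, 2056 EC.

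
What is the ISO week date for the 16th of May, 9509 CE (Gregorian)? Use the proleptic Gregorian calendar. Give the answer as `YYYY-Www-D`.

9509-W19-7

The weekday is Sunday (ISO weekday 7).
That Sunday belongs to ISO week 19 of ISO year 9509.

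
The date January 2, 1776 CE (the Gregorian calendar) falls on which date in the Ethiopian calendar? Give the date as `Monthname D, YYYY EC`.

Tahsas 25, 1768 EC

Both dates share Julian Day Number 2369732; in the Ethiopian calendar that is 25 Tahsas 1768 EC.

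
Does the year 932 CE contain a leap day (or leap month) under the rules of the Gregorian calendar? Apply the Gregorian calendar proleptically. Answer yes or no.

932 is divisible by 4 and not by 100, so it is a leap year.

yes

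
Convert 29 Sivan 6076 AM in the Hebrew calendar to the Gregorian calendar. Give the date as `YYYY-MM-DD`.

Julian Day Number of the source date = 2567132.
Converting JDN 2567132 to the Gregorian calendar gives 20 June 2316 CE.

2316-06-20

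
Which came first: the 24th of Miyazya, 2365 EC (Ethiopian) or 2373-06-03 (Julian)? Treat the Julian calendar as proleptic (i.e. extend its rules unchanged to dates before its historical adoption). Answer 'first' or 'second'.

first

First date → JDN 2587905; second date → JDN 2587950.
JDN 2587905 < JDN 2587950, so the first date is earlier.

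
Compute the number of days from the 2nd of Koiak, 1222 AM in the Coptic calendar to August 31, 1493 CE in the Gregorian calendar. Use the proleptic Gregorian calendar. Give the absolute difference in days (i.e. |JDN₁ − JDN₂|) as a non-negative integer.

4481

JDN of the first date = 2271091.
JDN of the second date = 2266610.
|2266610 − 2271091| = 4481.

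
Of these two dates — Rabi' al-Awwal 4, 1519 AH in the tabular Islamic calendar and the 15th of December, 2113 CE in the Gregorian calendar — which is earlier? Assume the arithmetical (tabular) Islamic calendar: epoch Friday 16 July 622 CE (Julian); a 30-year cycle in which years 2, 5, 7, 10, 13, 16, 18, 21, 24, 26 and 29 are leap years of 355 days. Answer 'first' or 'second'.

first

The two dates have Julian Day Numbers 2486431 and 2493166 respectively.
Since 2486431 < 2493166, the first date comes first.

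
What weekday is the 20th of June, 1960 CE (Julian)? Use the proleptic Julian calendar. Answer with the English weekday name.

Sunday

This is JDN 2437119 (3 July 1960 Gregorian).
2437119 ≡ 6 (mod 7); counting from Monday = 0 gives Sunday.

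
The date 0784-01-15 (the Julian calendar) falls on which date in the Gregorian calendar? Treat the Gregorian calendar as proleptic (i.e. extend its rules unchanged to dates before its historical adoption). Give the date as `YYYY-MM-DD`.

0784-01-19

At this point the Julian calendar is 4 days behind the Gregorian.
15 January 784 Julian + 4 days → 19 January 784 Gregorian.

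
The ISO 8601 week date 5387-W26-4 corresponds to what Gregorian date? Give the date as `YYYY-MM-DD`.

5387-06-28

ISO week 1 of 5387 is the week containing the first Thursday of 5387.
Week 26, day 4 (Thursday) lands on 5387-06-28.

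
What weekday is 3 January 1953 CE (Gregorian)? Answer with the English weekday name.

Saturday

2434381 ≡ 5 (mod 7); counting from Monday = 0 gives Saturday.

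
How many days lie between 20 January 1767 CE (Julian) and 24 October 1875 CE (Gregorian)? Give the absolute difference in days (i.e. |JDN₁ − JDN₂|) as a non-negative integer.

39712

JDN of the first date = 2366474.
JDN of the second date = 2406186.
|2406186 − 2366474| = 39712.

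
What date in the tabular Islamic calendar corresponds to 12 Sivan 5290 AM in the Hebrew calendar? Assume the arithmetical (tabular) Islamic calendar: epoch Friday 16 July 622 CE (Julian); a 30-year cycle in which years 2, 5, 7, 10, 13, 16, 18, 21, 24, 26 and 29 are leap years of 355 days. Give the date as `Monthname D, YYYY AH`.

Both dates share Julian Day Number 2280048; in the tabular Islamic calendar that is 10 Shawwal 936 AH.

Shawwal 10, 936 AH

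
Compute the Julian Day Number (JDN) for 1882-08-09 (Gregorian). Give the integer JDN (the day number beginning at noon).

JDN 2400001 is 17 November 1858 CE (Gregorian), MJD 0; the target day is +8666 days from there, so JDN = 2408667.

2408667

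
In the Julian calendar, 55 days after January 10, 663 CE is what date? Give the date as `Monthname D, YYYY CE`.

Counting 55 days forward from JDN 1963228 reaches JDN 1963283, which is March 6, 663 CE.

March 6, 663 CE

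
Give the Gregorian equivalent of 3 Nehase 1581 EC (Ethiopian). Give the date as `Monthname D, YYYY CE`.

August 6, 1589 CE

Both dates share Julian Day Number 2301648; in the Gregorian calendar that is 6 August 1589 CE.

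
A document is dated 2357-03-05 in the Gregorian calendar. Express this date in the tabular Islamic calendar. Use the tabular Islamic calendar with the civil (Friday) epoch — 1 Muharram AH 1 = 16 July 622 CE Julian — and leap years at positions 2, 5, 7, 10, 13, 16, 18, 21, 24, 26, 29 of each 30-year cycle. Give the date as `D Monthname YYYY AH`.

13 Dhu al-Qa'dah 1788 AH

Both dates share Julian Day Number 2582000; in the tabular Islamic calendar that is 13 Dhu al-Qa'dah 1788 AH.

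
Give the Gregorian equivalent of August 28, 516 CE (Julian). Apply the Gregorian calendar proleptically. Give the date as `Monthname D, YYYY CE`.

At this point the Julian calendar is 2 days behind the Gregorian.
28 August 516 Julian + 2 days → 30 August 516 Gregorian.

August 30, 516 CE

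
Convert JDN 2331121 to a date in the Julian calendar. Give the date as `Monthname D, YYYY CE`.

JDN 2331121 is 16 April 1670 in the Gregorian calendar.
In the Julian calendar that day is April 6, 1670 CE.

April 6, 1670 CE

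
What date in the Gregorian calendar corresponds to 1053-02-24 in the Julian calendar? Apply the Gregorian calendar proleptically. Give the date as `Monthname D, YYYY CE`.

March 2, 1053 CE

At this point the Julian calendar is 6 days behind the Gregorian.
24 February 1053 Julian + 6 days → 2 March 1053 Gregorian.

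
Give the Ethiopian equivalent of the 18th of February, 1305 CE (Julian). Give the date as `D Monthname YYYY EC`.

24 Yekatit 1297 EC

Both dates share Julian Day Number 2197758; in the Ethiopian calendar that is 24 Yekatit 1297 EC.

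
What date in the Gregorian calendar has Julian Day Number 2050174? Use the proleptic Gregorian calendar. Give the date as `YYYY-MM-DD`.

0901-01-31

JDN 2451545 is 1 Jan 2000; 2050174 is −401371 days from there.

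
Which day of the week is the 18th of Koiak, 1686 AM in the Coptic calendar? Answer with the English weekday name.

Saturday

In the Gregorian calendar this is 27 December 1969 (JDN 2440583).
Since JDN mod 7 = 5 (0 = Monday), the day is Saturday.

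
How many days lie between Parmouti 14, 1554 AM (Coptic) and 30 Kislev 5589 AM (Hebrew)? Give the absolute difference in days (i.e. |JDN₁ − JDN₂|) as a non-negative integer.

First date → JDN 2392486; second date → JDN 2389063.
The interval is |2392486 − 2389063| = 3423 days.

3423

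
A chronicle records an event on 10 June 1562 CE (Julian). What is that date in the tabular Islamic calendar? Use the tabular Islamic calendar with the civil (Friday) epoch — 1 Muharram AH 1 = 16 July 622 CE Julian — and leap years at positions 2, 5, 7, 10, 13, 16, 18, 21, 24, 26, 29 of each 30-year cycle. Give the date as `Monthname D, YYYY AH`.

Shawwal 7, 969 AH

The source date corresponds to 20 June 1562 in the proleptic Gregorian calendar (JDN 2291739).
That day falls on 7 Shawwal 969 AH in the tabular Islamic calendar.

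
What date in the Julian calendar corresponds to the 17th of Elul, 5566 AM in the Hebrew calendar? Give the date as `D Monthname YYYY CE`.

The source date corresponds to 31 August 1806 in the Gregorian calendar (JDN 2380930).
That day falls on 19 August 1806 CE in the Julian calendar.

19 August 1806 CE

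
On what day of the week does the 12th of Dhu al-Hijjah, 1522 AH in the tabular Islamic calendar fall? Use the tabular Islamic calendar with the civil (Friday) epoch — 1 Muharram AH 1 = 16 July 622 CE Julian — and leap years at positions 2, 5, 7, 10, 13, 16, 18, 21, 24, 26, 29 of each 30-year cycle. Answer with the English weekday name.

Thursday

In the Gregorian calendar this is 5 March 2099 (JDN 2487768).
Since JDN mod 7 = 3 (0 = Monday), the day is Thursday.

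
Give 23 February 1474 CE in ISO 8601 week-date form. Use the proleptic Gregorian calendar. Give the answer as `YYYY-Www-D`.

The weekday is Monday (ISO weekday 1).
That Monday belongs to ISO week 9 of ISO year 1474.

1474-W09-1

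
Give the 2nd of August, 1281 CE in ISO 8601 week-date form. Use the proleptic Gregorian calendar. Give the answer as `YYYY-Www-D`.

1281-W31-6

The weekday is Saturday (ISO weekday 6).
That Saturday belongs to ISO week 31 of ISO year 1281.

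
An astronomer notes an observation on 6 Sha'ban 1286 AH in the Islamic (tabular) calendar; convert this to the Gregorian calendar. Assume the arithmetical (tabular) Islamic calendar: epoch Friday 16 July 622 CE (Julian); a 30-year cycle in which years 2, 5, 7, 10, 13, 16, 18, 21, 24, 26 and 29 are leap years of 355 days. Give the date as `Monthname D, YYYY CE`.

November 11, 1869 CE

Julian Day Number of the source date = 2404013.
Converting JDN 2404013 to the Gregorian calendar gives 11 November 1869 CE.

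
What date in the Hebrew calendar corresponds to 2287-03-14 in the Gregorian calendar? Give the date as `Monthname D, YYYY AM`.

Adar 27, 6047 AM

Both dates share Julian Day Number 2556442; in the Hebrew calendar that is 27 Adar 6047 AM.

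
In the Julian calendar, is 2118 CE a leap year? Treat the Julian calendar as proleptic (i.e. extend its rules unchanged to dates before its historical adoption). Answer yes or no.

2118 mod 4 = 2, so it is a common year in the Julian calendar.

no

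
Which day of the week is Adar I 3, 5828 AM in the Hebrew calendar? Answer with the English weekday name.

Monday

In the Gregorian calendar this is 6 February 2068 (JDN 2476418).
Since JDN mod 7 = 0 (0 = Monday), the day is Monday.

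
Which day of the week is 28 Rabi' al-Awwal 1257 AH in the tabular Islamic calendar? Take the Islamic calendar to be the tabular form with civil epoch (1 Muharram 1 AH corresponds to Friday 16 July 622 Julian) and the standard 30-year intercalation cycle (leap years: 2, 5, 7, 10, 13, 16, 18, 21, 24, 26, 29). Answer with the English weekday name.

Thursday

Equivalently 20 May 1841 Gregorian, JDN 2393611.
2393611 ≡ 3 (mod 7); counting from Monday = 0 gives Thursday.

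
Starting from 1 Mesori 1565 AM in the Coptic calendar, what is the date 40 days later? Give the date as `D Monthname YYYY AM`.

Counting 40 days forward from JDN 2396611 reaches JDN 2396651, which is 6 Thout 1566 AM.

6 Thout 1566 AM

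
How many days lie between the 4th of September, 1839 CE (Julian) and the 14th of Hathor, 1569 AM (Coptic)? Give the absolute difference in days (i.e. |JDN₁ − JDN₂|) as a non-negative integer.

JDN of the first date = 2392999.
JDN of the second date = 2397815.
|2397815 − 2392999| = 4816.

4816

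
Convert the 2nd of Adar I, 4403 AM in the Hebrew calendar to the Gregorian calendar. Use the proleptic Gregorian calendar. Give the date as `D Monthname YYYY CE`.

Both dates share Julian Day Number 1955941; in the Gregorian calendar that is 31 January 643 CE.

31 January 643 CE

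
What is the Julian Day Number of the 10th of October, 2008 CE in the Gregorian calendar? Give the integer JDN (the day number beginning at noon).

2454750

JDN 2299161 is 15 October 1582 CE (Gregorian); the target day is +155589 days from there, so JDN = 2454750.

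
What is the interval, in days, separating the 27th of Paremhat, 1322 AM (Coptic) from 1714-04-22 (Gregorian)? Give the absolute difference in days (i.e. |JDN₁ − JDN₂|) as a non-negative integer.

39466

JDN of the first date = 2307731.
JDN of the second date = 2347197.
|2347197 − 2307731| = 39466.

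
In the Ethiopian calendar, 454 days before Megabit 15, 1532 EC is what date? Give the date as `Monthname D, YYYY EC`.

JDN of Megabit 15, 1532 EC = 2283613.
2283613 − 454 = 2283159.
JDN 2283159 in the Ethiopian calendar is Tahsas 17, 1531 EC.

Tahsas 17, 1531 EC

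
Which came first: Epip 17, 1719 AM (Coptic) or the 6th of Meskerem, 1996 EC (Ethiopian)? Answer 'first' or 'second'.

first

First date → JDN 2452845; second date → JDN 2452900.
JDN 2452845 < JDN 2452900, so the first date is earlier.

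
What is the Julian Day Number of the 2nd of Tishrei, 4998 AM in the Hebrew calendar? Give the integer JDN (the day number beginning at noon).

2173137

In the proleptic Gregorian calendar the same day is 29 September 1237.
JDN 2400001 is 17 November 1858 CE (Gregorian), MJD 0; the target day is −226864 days from there, so JDN = 2173137.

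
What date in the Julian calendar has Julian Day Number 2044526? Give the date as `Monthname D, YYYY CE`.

August 10, 885 CE

The proleptic Gregorian equivalent of JDN 2044526 is 14 August 885.
In the Julian calendar that day is August 10, 885 CE.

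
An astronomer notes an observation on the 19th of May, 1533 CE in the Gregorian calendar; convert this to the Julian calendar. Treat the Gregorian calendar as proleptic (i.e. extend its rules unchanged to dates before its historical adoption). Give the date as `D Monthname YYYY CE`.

9 May 1533 CE

At this point the Julian calendar is 10 days behind the Gregorian.
19 May 1533 Gregorian − 10 days → 9 May 1533 Julian.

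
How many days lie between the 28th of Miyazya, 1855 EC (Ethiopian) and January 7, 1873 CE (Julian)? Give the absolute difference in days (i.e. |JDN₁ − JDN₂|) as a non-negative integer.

JDN of the first date = 2401631.
JDN of the second date = 2405178.
|2405178 − 2401631| = 3547.

3547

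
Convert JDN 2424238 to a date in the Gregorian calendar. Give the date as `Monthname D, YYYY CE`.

March 28, 1925 CE

Counting from JDN 2299161 = 15 Oct 1582 gives an offset of 125077 days.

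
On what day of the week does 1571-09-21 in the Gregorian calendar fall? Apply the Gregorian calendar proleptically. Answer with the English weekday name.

Since JDN mod 7 = 1 (0 = Monday), the day is Tuesday.

Tuesday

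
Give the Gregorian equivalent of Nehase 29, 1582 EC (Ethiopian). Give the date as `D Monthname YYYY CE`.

1 September 1590 CE

Both dates share Julian Day Number 2302039; in the Gregorian calendar that is 1 September 1590 CE.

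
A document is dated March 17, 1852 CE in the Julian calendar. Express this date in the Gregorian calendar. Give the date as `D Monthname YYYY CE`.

The Julian–Gregorian offset here is 12 days (Julian trailing).
17 March 1852 Julian + 12 days → 29 March 1852 Gregorian.

29 March 1852 CE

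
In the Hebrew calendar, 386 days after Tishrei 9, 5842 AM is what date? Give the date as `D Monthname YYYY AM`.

10 Cheshvan 5843 AM

Counting 386 days forward from JDN 2481415 reaches JDN 2481801, which is 10 Cheshvan 5843 AM.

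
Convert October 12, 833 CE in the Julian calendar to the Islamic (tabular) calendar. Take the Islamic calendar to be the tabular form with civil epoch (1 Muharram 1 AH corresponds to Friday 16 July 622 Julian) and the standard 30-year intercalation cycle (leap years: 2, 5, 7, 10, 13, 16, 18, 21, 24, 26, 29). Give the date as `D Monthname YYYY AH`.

The source date corresponds to 16 October 833 in the proleptic Gregorian calendar (JDN 2025596).
That day falls on 23 Ramadan 218 AH in the tabular Islamic calendar.

23 Ramadan 218 AH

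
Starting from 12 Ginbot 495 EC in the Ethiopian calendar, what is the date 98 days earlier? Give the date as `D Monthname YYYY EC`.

4 Yekatit 495 EC

JDN of 12 Ginbot 495 EC = 1904905.
1904905 − 98 = 1904807.
JDN 1904807 in the Ethiopian calendar is 4 Yekatit 495 EC.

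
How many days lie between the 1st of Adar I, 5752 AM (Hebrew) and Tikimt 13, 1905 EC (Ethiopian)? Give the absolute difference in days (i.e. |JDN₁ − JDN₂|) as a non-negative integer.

28959

JDN of the first date = 2448658.
JDN of the second date = 2419699.
|2419699 − 2448658| = 28959.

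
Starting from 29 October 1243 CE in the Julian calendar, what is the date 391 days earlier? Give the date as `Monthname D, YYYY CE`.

October 3, 1242 CE

JDN of 29 October 1243 CE = 2175365.
2175365 − 391 = 2174974.
JDN 2174974 in the Julian calendar is October 3, 1242 CE.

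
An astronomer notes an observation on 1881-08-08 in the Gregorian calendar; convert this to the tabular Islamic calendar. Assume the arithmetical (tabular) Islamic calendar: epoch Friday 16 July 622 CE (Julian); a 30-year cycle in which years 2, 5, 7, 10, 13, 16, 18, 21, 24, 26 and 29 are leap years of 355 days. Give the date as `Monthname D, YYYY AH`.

Julian Day Number of the source date = 2408301.
Converting JDN 2408301 to the tabular Islamic calendar gives 12 Ramadan 1298 AH.

Ramadan 12, 1298 AH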